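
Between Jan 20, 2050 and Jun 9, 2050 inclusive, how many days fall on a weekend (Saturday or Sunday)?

Jan 20, 2050 is a Thursday.
That's 141 days from start to end, counting both.
141 = 7 × 20 + 1, so there are 20 full weeks plus 1 extra day.
Each full week contributes 2 weekend days (Sat, Sun): 20 × 2 = 40.
The 1 extra day is Thursday — none qualify.
Total: 40 + 0 = 40.

40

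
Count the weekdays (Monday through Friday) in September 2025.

22 weekdays

1 September 2025 is a Monday.
From 1 September 2025 to 30 September 2025 is 30 days inclusive.
30 = 7 × 4 + 2, so there are 4 full weeks plus 2 extra days.
Each full week contributes 5 weekdays (Mon–Fri): 4 × 5 = 20.
The 2 extra days are Mon, Tue — 2 of them qualify.
Total: 20 + 2 = 22.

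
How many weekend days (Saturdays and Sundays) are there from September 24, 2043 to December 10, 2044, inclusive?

September 24, 2043 is a Thursday.
That's 444 days from start to end, counting both.
444 = 7 × 63 + 3, so there are 63 full weeks plus 3 extra days.
Each full week contributes 2 weekend days (Sat, Sun): 63 × 2 = 126.
The 3 extra days are Thursday, Friday, Saturday — 1 of them qualifies.
Total: 126 + 1 = 127.

127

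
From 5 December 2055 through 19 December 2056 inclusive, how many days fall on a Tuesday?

5 December 2055 is a Sunday.
From 5 December 2055 to 19 December 2056 is 381 days inclusive.
381 = 7 × 54 + 3, so there are 54 full weeks plus 3 extra days.
Each full week contributes one Tuesday: 54 so far.
The 3 extra days are Sun, Mon, Tue — 1 of them qualifies.
Total: 54 + 1 = 55.

55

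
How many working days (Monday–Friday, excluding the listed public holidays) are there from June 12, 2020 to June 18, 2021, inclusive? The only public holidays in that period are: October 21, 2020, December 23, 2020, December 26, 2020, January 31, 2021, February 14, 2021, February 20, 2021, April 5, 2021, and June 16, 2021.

June 12, 2020 is a Friday.
That's 372 days from start to end, counting both.
372 = 7 × 53 + 1, so there are 53 full weeks plus 1 extra day.
Each full week contributes 5 weekdays (Mon–Fri): 53 × 5 = 265.
The 1 extra day is Friday — 1 of them qualifies.
Total: 265 + 1 = 266.
Holidays: October 21, 2020 (Wed); December 23, 2020 (Wed); December 26, 2020 (Sat); January 31, 2021 (Sun); February 14, 2021 (Sun); February 20, 2021 (Sat); April 5, 2021 (Mon); June 16, 2021 (Wed).
4 of the 8 holidays fall on weekdays; the rest are weekends and were already excluded.
Business days: 266 − 4 = 262.

262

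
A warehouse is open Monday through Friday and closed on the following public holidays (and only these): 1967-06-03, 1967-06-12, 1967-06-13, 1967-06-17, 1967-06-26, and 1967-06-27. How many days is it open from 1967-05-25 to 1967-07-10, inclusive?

29 business days

1967-05-25 is a Thursday.
That's 47 days from start to end, counting both.
47 = 7 × 6 + 5, so there are 6 full weeks plus 5 extra days.
Each full week contributes 5 weekdays (Mon–Fri): 6 × 5 = 30.
The 5 extra days are Thursday, Friday, Saturday, Sunday, Monday — 3 of them qualify.
Total: 30 + 3 = 33.
Holidays: 1967-06-03 (Sat); 1967-06-12 (Mon); 1967-06-13 (Tue); 1967-06-17 (Sat); 1967-06-26 (Mon); 1967-06-27 (Tue).
4 of the 6 holidays fall on weekdays; the rest are weekends and were already excluded.
Business days: 33 − 4 = 29.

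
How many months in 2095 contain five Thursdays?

A month has five Thursdays exactly when Thursday falls within its first (length − 28) days.
Jan: 31 days, starts Sat → 5 of Sat, Sun, Mon
Feb: 28 days, starts Tue → 5 of (none)
Mar: 31 days, starts Tue → 5 of Tue, Wed, Thu ✓
Apr: 30 days, starts Fri → 5 of Fri, Sat
May: 31 days, starts Sun → 5 of Sun, Mon, Tue
Jun: 30 days, starts Wed → 5 of Wed, Thu ✓
Jul: 31 days, starts Fri → 5 of Fri, Sat, Sun
Aug: 31 days, starts Mon → 5 of Mon, Tue, Wed
Sep: 30 days, starts Thu → 5 of Thu, Fri ✓
Oct: 31 days, starts Sat → 5 of Sat, Sun, Mon
Nov: 30 days, starts Tue → 5 of Tue, Wed
Dec: 31 days, starts Thu → 5 of Thu, Fri, Sat ✓
Months with five Thursdays: Mar, Jun, Sep, Dec.

4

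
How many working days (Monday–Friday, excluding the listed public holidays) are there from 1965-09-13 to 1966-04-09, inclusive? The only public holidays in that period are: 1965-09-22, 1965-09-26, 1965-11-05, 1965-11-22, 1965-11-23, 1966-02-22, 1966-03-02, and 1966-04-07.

143 working days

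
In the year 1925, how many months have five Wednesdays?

4

A month has five Wednesdays exactly when Wednesday falls within its first (length − 28) days.
Jan: 31 days, starts Thu → 5 of Thu, Fri, Sat
Feb: 28 days, starts Sun → 5 of (none)
Mar: 31 days, starts Sun → 5 of Sun, Mon, Tue
Apr: 30 days, starts Wed → 5 of Wed, Thu ✓
May: 31 days, starts Fri → 5 of Fri, Sat, Sun
Jun: 30 days, starts Mon → 5 of Mon, Tue
Jul: 31 days, starts Wed → 5 of Wed, Thu, Fri ✓
Aug: 31 days, starts Sat → 5 of Sat, Sun, Mon
Sep: 30 days, starts Tue → 5 of Tue, Wed ✓
Oct: 31 days, starts Thu → 5 of Thu, Fri, Sat
Nov: 30 days, starts Sun → 5 of Sun, Mon
Dec: 31 days, starts Tue → 5 of Tue, Wed, Thu ✓
Months with five Wednesdays: Apr, Jul, Sep, Dec.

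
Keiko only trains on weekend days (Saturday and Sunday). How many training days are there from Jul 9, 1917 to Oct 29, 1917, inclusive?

32

Jul 9, 1917 is a Monday.
From Jul 9, 1917 to Oct 29, 1917 is 113 days inclusive.
113 = 7 × 16 + 1, so there are 16 full weeks plus 1 extra day.
Each full week contributes 2 weekend days (Sat, Sun): 16 × 2 = 32.
The 1 extra day is Mon — none qualify.
Total: 32 + 0 = 32.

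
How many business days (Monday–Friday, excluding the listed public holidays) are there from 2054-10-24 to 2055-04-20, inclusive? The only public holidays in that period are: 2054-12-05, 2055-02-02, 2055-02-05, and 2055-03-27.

125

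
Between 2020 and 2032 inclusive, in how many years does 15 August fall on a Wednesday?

1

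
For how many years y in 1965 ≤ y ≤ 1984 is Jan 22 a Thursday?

3

Day of week of January 22 in each year:
1965: Fri, 1966: Sat, 1967: Sun, 1968: Mon, 1969: Wed, 1970: Thu ✓, 1971: Fri, 1972: Sat, 1973: Mon, 1974: Tue, 1975: Wed, 1976: Thu ✓, 1977: Sat, 1978: Sun, 1979: Mon, 1980: Tue, 1981: Thu ✓, 1982: Fri, 1983: Sat, 1984: Sun
Thursdays: 1970, 1976, 1981.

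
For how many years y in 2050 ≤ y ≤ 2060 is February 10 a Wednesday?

Day of week of February 10 in each year:
2050: Thu, 2051: Fri, 2052: Sat, 2053: Mon, 2054: Tue, 2055: Wed ✓, 2056: Thu, 2057: Sat, 2058: Sun, 2059: Mon, 2060: Tue
Wednesdays: 2055.

1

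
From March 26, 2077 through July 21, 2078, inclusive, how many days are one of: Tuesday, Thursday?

138

March 26, 2077 is a Friday.
The range spans 483 days (inclusive of both endpoints).
483 = 7 × 69, so the span is exactly 69 full weeks.
Each full week contributes 2 days from the set (Tue, Thu): 69 × 2 = 138.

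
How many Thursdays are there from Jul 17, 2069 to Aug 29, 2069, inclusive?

7

Jul 17, 2069 is a Wednesday.
That's 44 days from start to end, counting both.
44 = 7 × 6 + 2, so there are 6 full weeks plus 2 extra days.
Each full week contributes one Thursday: 6 so far.
The 2 extra days are Wed, Thu — 1 of them qualifies.
Total: 6 + 1 = 7.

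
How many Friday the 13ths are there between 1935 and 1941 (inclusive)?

Friday-the-13ths by year:
1935: Sep, Dec
1936: Mar, Nov
1937: Aug
1938: May
1939: Jan, Oct
1940: Sep, Dec
1941: Jun

11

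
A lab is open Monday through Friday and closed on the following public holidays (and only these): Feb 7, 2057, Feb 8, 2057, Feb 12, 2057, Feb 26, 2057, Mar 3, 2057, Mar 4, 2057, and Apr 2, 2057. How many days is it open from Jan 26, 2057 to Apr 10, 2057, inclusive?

Jan 26, 2057 is a Friday.
That's 75 days from start to end, counting both.
75 = 7 × 10 + 5, so there are 10 full weeks plus 5 extra days.
Each full week contributes 5 weekdays (Mon–Fri): 10 × 5 = 50.
The 5 extra days are Fri, Sat, Sun, Mon, Tue — 3 of them qualify.
Total: 50 + 3 = 53.
Holidays: Feb 7, 2057 (Wed); Feb 8, 2057 (Thu); Feb 12, 2057 (Mon); Feb 26, 2057 (Mon); Mar 3, 2057 (Sat); Mar 4, 2057 (Sun); Apr 2, 2057 (Mon).
5 of the 7 holidays fall on weekdays; the rest are weekends and were already excluded.
Business days: 53 − 5 = 48.

48 working days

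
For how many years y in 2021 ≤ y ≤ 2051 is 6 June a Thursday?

Day of week of June 6 in each year:
2021: Sun, 2022: Mon, 2023: Tue, 2024: Thu ✓, 2025: Fri, 2026: Sat, 2027: Sun, 2028: Tue, 2029: Wed, 2030: Thu ✓, 2031: Fri, 2032: Sun, 2033: Mon, 2034: Tue, 2035: Wed, 2036: Fri, 2037: Sat, 2038: Sun, 2039: Mon, 2040: Wed, 2041: Thu ✓, 2042: Fri, 2043: Sat, 2044: Mon, 2045: Tue, 2046: Wed, 2047: Thu ✓, 2048: Sat, 2049: Sun, 2050: Mon, 2051: Tue
Thursdays: 2024, 2030, 2041, 2047.

4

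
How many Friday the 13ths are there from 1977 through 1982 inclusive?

10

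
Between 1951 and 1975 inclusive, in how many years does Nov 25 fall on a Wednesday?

Day of week of November 25 in each year:
1951: Sun, 1952: Tue, 1953: Wed ✓, 1954: Thu, 1955: Fri, 1956: Sun, 1957: Mon, 1958: Tue, 1959: Wed ✓, 1960: Fri, 1961: Sat, 1962: Sun, 1963: Mon, 1964: Wed ✓, 1965: Thu, 1966: Fri, 1967: Sat, 1968: Mon, 1969: Tue, 1970: Wed ✓, 1971: Thu, 1972: Sat, 1973: Sun, 1974: Mon, 1975: Tue
Wednesdays: 1953, 1959, 1964, 1970.

4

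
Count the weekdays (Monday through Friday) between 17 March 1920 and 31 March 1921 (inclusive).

272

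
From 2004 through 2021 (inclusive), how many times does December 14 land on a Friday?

3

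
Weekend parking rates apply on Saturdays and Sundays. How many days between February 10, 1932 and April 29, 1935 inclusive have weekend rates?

February 10, 1932 is a Wednesday.
From February 10, 1932 to April 29, 1935 is 1175 days inclusive.
1175 = 7 × 167 + 6, so there are 167 full weeks plus 6 extra days.
Each full week contributes 2 weekend days (Sat, Sun): 167 × 2 = 334.
The 6 extra days are Wednesday, Thursday, Friday, Saturday, Sunday, Monday — 2 of them qualify.
Total: 334 + 2 = 336.

336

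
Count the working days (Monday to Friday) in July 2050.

1 July 2050 is a Friday.
From 1 July 2050 to 31 July 2050 is 31 days inclusive.
31 = 7 × 4 + 3, so there are 4 full weeks plus 3 extra days.
Each full week contributes 5 weekdays (Mon–Fri): 4 × 5 = 20.
The 3 extra days are Friday, Saturday, Sunday — 1 of them qualifies.
Total: 20 + 1 = 21.

21 weekdays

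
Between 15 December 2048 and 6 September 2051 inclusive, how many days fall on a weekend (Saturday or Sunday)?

284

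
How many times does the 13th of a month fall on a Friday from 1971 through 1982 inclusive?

Friday-the-13ths by year:
1971: Aug
1972: Oct
1973: Apr, Jul
1974: Sep, Dec
1975: Jun
1976: Feb, Aug
1977: May
1978: Jan, Oct
1979: Apr, Jul
1980: Jun
1981: Feb, Mar, Nov
1982: Aug

19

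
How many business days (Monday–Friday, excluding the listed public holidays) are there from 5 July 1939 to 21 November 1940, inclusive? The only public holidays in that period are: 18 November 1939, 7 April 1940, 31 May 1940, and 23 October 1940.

360

5 July 1939 is a Wednesday.
The range spans 506 days (inclusive of both endpoints).
506 = 7 × 72 + 2, so there are 72 full weeks plus 2 extra days.
Each full week contributes 5 weekdays (Mon–Fri): 72 × 5 = 360.
The 2 extra days are Wednesday, Thursday — 2 of them qualify.
Total: 360 + 2 = 362.
Holidays: 18 November 1939 (Sat); 7 April 1940 (Sun); 31 May 1940 (Fri); 23 October 1940 (Wed).
2 of the 4 holidays fall on weekdays; the rest are weekends and were already excluded.
Business days: 362 − 2 = 360.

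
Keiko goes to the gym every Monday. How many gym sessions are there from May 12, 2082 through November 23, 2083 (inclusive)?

May 12, 2082 is a Tuesday.
From May 12, 2082 to November 23, 2083 is 561 days inclusive.
561 = 7 × 80 + 1, so there are 80 full weeks plus 1 extra day.
Each full week contributes one Monday: 80 so far.
The 1 extra day is Tuesday — none qualify.
Total: 80 + 0 = 80.

80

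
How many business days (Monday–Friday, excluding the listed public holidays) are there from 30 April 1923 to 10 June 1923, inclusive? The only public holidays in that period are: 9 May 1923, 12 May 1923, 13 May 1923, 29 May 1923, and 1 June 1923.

30 April 1923 is a Monday.
That's 42 days from start to end, counting both.
42 = 7 × 6, so the span is exactly 6 full weeks.
Each full week contributes 5 weekdays (Mon–Fri): 6 × 5 = 30.
Holidays: 9 May 1923 (Wed); 12 May 1923 (Sat); 13 May 1923 (Sun); 29 May 1923 (Tue); 1 June 1923 (Fri).
3 of the 5 holidays fall on weekdays; the rest are weekends and were already excluded.
Business days: 30 − 3 = 27.

27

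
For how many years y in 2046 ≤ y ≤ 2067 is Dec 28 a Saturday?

3

Day of week of December 28 in each year:
2046: Fri, 2047: Sat ✓, 2048: Mon, 2049: Tue, 2050: Wed, 2051: Thu, 2052: Sat ✓, 2053: Sun, 2054: Mon, 2055: Tue, 2056: Thu, 2057: Fri, 2058: Sat ✓, 2059: Sun, 2060: Tue, 2061: Wed, 2062: Thu, 2063: Fri, 2064: Sun, 2065: Mon, 2066: Tue, 2067: Wed
Saturdays: 2047, 2052, 2058.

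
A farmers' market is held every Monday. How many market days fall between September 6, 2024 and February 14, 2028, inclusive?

180 Mondays

September 6, 2024 is a Friday.
That's 1257 days from start to end, counting both.
1257 = 7 × 179 + 4, so there are 179 full weeks plus 4 extra days.
Each full week contributes one Monday: 179 so far.
The 4 extra days are Fri, Sat, Sun, Mon — 1 of them qualifies.
Total: 179 + 1 = 180.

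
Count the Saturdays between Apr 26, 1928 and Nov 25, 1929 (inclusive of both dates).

83 Saturdays

Apr 26, 1928 is a Thursday.
The range spans 579 days (inclusive of both endpoints).
579 = 7 × 82 + 5, so there are 82 full weeks plus 5 extra days.
Each full week contributes one Saturday: 82 so far.
The 5 extra days are Thu, Fri, Sat, Sun, Mon — 1 of them qualifies.
Total: 82 + 1 = 83.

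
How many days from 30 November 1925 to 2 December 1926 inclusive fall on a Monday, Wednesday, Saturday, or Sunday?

210

30 November 1925 is a Monday.
From 30 November 1925 to 2 December 1926 is 368 days inclusive.
368 = 7 × 52 + 4, so there are 52 full weeks plus 4 extra days.
Each full week contributes 4 days from the set (Mon, Wed, Sat, Sun): 52 × 4 = 208.
The 4 extra days are Mon, Tue, Wed, Thu — 2 of them qualify.
Total: 208 + 2 = 210.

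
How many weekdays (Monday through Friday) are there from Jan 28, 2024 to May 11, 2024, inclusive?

75 weekdays

Jan 28, 2024 is a Sunday.
That's 105 days from start to end, counting both.
105 = 7 × 15, so the span is exactly 15 full weeks.
Each full week contributes 5 weekdays (Mon–Fri): 15 × 5 = 75.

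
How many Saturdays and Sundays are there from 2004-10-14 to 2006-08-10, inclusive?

2004-10-14 is a Thursday.
From 2004-10-14 to 2006-08-10 is 666 days inclusive.
666 = 7 × 95 + 1, so there are 95 full weeks plus 1 extra day.
Each full week contributes 2 weekend days (Sat, Sun): 95 × 2 = 190.
The 1 extra day is Thursday — none qualify.
Total: 190 + 0 = 190.

190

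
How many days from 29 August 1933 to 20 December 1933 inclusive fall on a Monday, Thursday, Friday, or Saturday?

29 August 1933 is a Tuesday.
The range spans 114 days (inclusive of both endpoints).
114 = 7 × 16 + 2, so there are 16 full weeks plus 2 extra days.
Each full week contributes 4 days from the set (Mon, Thu, Fri, Sat): 16 × 4 = 64.
The 2 extra days are Tue, Wed — none qualify.
Total: 64 + 0 = 64.

64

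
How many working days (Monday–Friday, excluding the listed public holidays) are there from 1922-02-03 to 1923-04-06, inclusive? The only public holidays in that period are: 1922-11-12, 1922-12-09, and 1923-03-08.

305 working days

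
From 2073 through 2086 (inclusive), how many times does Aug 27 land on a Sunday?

Day of week of August 27 in each year:
2073: Sun ✓, 2074: Mon, 2075: Tue, 2076: Thu, 2077: Fri, 2078: Sat, 2079: Sun ✓, 2080: Tue, 2081: Wed, 2082: Thu, 2083: Fri, 2084: Sun ✓, 2085: Mon, 2086: Tue
Sundays: 2073, 2079, 2084.

3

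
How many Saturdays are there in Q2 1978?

Apr 1, 1978 is a Saturday.
From Apr 1, 1978 to Jun 30, 1978 is 91 days inclusive.
91 = 7 × 13, so the span is exactly 13 full weeks.
Each full week contributes one Saturday: 13 so far.
Total: 13.

13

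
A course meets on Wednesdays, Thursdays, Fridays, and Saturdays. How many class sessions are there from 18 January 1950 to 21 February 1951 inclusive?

229

18 January 1950 is a Wednesday.
The range spans 400 days (inclusive of both endpoints).
400 = 7 × 57 + 1, so there are 57 full weeks plus 1 extra day.
Each full week contributes 4 days from the set (Wed, Thu, Fri, Sat): 57 × 4 = 228.
The 1 extra day is Wednesday — 1 of them qualifies.
Total: 228 + 1 = 229.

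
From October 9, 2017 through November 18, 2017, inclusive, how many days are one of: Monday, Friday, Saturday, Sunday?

October 9, 2017 is a Monday.
That's 41 days from start to end, counting both.
41 = 7 × 5 + 6, so there are 5 full weeks plus 6 extra days.
Each full week contributes 4 days from the set (Mon, Fri, Sat, Sun): 5 × 4 = 20.
The 6 extra days are Mon, Tue, Wed, Thu, Fri, Sat — 3 of them qualify.
Total: 20 + 3 = 23.

23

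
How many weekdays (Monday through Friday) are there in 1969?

261 weekdays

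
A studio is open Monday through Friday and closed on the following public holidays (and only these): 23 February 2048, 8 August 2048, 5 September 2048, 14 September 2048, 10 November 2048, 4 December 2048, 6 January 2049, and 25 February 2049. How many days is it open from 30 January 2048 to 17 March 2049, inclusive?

30 January 2048 is a Thursday.
That's 413 days from start to end, counting both.
413 = 7 × 59, so the span is exactly 59 full weeks.
Each full week contributes 5 weekdays (Mon–Fri): 59 × 5 = 295.
Total: 295.
Holidays: 23 February 2048 (Sun); 8 August 2048 (Sat); 5 September 2048 (Sat); 14 September 2048 (Mon); 10 November 2048 (Tue); 4 December 2048 (Fri); 6 January 2049 (Wed); 25 February 2049 (Thu).
5 of the 8 holidays fall on weekdays; the rest are weekends and were already excluded.
Business days: 295 − 5 = 290.

290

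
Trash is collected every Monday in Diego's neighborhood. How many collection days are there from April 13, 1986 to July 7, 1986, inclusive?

April 13, 1986 is a Sunday.
That's 86 days from start to end, counting both.
86 = 7 × 12 + 2, so there are 12 full weeks plus 2 extra days.
Each full week contributes one Monday: 12 so far.
The 2 extra days are Sun, Mon — 1 of them qualifies.
Total: 12 + 1 = 13.

13 Mondays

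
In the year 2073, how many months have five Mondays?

A month has five Mondays exactly when Monday falls within its first (length − 28) days.
Jan: 31 days, starts Sun → 5 of Sun, Mon, Tue ✓
Feb: 28 days, starts Wed → 5 of (none)
Mar: 31 days, starts Wed → 5 of Wed, Thu, Fri
Apr: 30 days, starts Sat → 5 of Sat, Sun
May: 31 days, starts Mon → 5 of Mon, Tue, Wed ✓
Jun: 30 days, starts Thu → 5 of Thu, Fri
Jul: 31 days, starts Sat → 5 of Sat, Sun, Mon ✓
Aug: 31 days, starts Tue → 5 of Tue, Wed, Thu
Sep: 30 days, starts Fri → 5 of Fri, Sat
Oct: 31 days, starts Sun → 5 of Sun, Mon, Tue ✓
Nov: 30 days, starts Wed → 5 of Wed, Thu
Dec: 31 days, starts Fri → 5 of Fri, Sat, Sun
Months with five Mondays: Jan, May, Jul, Oct.

4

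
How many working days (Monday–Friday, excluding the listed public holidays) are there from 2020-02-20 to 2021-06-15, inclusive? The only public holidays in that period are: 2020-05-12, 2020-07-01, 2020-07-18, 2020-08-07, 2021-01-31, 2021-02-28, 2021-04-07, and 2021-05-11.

339

2020-02-20 is a Thursday.
That's 482 days from start to end, counting both.
482 = 7 × 68 + 6, so there are 68 full weeks plus 6 extra days.
Each full week contributes 5 weekdays (Mon–Fri): 68 × 5 = 340.
The 6 extra days are Thursday, Friday, Saturday, Sunday, Monday, Tuesday — 4 of them qualify.
Total: 340 + 4 = 344.
Holidays: 2020-05-12 (Tue); 2020-07-01 (Wed); 2020-07-18 (Sat); 2020-08-07 (Fri); 2021-01-31 (Sun); 2021-02-28 (Sun); 2021-04-07 (Wed); 2021-05-11 (Tue).
5 of the 8 holidays fall on weekdays; the rest are weekends and were already excluded.
Business days: 344 − 5 = 339.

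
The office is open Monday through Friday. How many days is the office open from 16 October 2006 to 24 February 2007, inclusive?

95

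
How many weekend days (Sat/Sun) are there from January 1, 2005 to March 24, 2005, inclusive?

24

January 1, 2005 is a Saturday.
From January 1, 2005 to March 24, 2005 is 83 days inclusive.
83 = 7 × 11 + 6, so there are 11 full weeks plus 6 extra days.
Each full week contributes 2 weekend days (Sat, Sun): 11 × 2 = 22.
The 6 extra days are Saturday, Sunday, Monday, Tuesday, Wednesday, Thursday — 2 of them qualify.
Total: 22 + 2 = 24.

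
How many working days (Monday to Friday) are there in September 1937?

September 1, 1937 is a Wednesday.
The range spans 30 days (inclusive of both endpoints).
30 = 7 × 4 + 2, so there are 4 full weeks plus 2 extra days.
Each full week contributes 5 weekdays (Mon–Fri): 4 × 5 = 20.
The 2 extra days are Wednesday, Thursday — 2 of them qualify.
Total: 20 + 2 = 22.

22 weekdays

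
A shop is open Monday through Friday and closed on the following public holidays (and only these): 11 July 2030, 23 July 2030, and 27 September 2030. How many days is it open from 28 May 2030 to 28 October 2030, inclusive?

28 May 2030 is a Tuesday.
The range spans 154 days (inclusive of both endpoints).
154 = 7 × 22, so the span is exactly 22 full weeks.
Each full week contributes 5 weekdays (Mon–Fri): 22 × 5 = 110.
Total: 110.
Holidays: 11 July 2030 (Thu); 23 July 2030 (Tue); 27 September 2030 (Fri).
All 3 holidays fall on weekdays, so subtract 3.
Business days: 110 − 3 = 107.

107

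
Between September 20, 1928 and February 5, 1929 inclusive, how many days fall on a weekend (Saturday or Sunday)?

September 20, 1928 is a Thursday.
That's 139 days from start to end, counting both.
139 = 7 × 19 + 6, so there are 19 full weeks plus 6 extra days.
Each full week contributes 2 weekend days (Sat, Sun): 19 × 2 = 38.
The 6 extra days are Thu, Fri, Sat, Sun, Mon, Tue — 2 of them qualify.
Total: 38 + 2 = 40.

40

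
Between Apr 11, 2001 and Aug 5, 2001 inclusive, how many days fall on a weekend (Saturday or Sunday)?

34

Apr 11, 2001 is a Wednesday.
That's 117 days from start to end, counting both.
117 = 7 × 16 + 5, so there are 16 full weeks plus 5 extra days.
Each full week contributes 2 weekend days (Sat, Sun): 16 × 2 = 32.
The 5 extra days are Wednesday, Thursday, Friday, Saturday, Sunday — 2 of them qualify.
Total: 32 + 2 = 34.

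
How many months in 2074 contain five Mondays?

A month has five Mondays exactly when Monday falls within its first (length − 28) days.
Jan: 31 days, starts Mon → 5 of Mon, Tue, Wed ✓
Feb: 28 days, starts Thu → 5 of (none)
Mar: 31 days, starts Thu → 5 of Thu, Fri, Sat
Apr: 30 days, starts Sun → 5 of Sun, Mon ✓
May: 31 days, starts Tue → 5 of Tue, Wed, Thu
Jun: 30 days, starts Fri → 5 of Fri, Sat
Jul: 31 days, starts Sun → 5 of Sun, Mon, Tue ✓
Aug: 31 days, starts Wed → 5 of Wed, Thu, Fri
Sep: 30 days, starts Sat → 5 of Sat, Sun
Oct: 31 days, starts Mon → 5 of Mon, Tue, Wed ✓
Nov: 30 days, starts Thu → 5 of Thu, Fri
Dec: 31 days, starts Sat → 5 of Sat, Sun, Mon ✓
Months with five Mondays: Jan, Apr, Jul, Oct, Dec.

5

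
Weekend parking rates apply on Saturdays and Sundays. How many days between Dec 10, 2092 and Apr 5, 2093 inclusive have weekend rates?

34

Dec 10, 2092 is a Wednesday.
From Dec 10, 2092 to Apr 5, 2093 is 117 days inclusive.
117 = 7 × 16 + 5, so there are 16 full weeks plus 5 extra days.
Each full week contributes 2 weekend days (Sat, Sun): 16 × 2 = 32.
The 5 extra days are Wed, Thu, Fri, Sat, Sun — 2 of them qualify.
Total: 32 + 2 = 34.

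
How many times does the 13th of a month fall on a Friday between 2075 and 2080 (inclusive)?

Friday-the-13ths by year:
2075: Sep, Dec
2076: Mar, Nov
2077: Aug
2078: May
2079: Jan, Oct
2080: Sep, Dec

10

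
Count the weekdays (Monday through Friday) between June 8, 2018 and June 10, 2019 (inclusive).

262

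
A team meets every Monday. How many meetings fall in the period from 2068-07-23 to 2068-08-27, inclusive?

6

2068-07-23 is a Monday.
From 2068-07-23 to 2068-08-27 is 36 days inclusive.
36 = 7 × 5 + 1, so there are 5 full weeks plus 1 extra day.
Each full week contributes one Monday: 5 so far.
The 1 extra day is Monday — 1 of them qualifies.
Total: 5 + 1 = 6.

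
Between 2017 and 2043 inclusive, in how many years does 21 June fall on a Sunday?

4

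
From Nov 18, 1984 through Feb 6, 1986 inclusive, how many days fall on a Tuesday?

64 Tuesdays

Nov 18, 1984 is a Sunday.
That's 446 days from start to end, counting both.
446 = 7 × 63 + 5, so there are 63 full weeks plus 5 extra days.
Each full week contributes one Tuesday: 63 so far.
The 5 extra days are Sun, Mon, Tue, Wed, Thu — 1 of them qualifies.
Total: 63 + 1 = 64.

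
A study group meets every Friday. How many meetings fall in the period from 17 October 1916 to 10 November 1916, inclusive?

4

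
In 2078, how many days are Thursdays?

2078-01-01 is a Saturday.
The range spans 365 days (inclusive of both endpoints).
365 = 7 × 52 + 1, so there are 52 full weeks plus 1 extra day.
Each full week contributes one Thursday: 52 so far.
The 1 extra day is Saturday — none qualify.
Total: 52 + 0 = 52.

52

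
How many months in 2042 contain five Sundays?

A month has five Sundays exactly when Sunday falls within its first (length − 28) days.
Jan: 31 days, starts Wed → 5 of Wed, Thu, Fri
Feb: 28 days, starts Sat → 5 of (none)
Mar: 31 days, starts Sat → 5 of Sat, Sun, Mon ✓
Apr: 30 days, starts Tue → 5 of Tue, Wed
May: 31 days, starts Thu → 5 of Thu, Fri, Sat
Jun: 30 days, starts Sun → 5 of Sun, Mon ✓
Jul: 31 days, starts Tue → 5 of Tue, Wed, Thu
Aug: 31 days, starts Fri → 5 of Fri, Sat, Sun ✓
Sep: 30 days, starts Mon → 5 of Mon, Tue
Oct: 31 days, starts Wed → 5 of Wed, Thu, Fri
Nov: 30 days, starts Sat → 5 of Sat, Sun ✓
Dec: 31 days, starts Mon → 5 of Mon, Tue, Wed
Months with five Sundays: Mar, Jun, Aug, Nov.

4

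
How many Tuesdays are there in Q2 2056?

13

Apr 1, 2056 is a Saturday.
The range spans 91 days (inclusive of both endpoints).
91 = 7 × 13, so the span is exactly 13 full weeks.
Each full week contributes one Tuesday: 13 so far.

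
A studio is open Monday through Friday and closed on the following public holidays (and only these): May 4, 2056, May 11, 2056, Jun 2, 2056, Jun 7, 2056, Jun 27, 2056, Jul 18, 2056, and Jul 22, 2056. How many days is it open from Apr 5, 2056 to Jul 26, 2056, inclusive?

75

Apr 5, 2056 is a Wednesday.
The range spans 113 days (inclusive of both endpoints).
113 = 7 × 16 + 1, so there are 16 full weeks plus 1 extra day.
Each full week contributes 5 weekdays (Mon–Fri): 16 × 5 = 80.
The 1 extra day is Wed — 1 of them qualifies.
Total: 80 + 1 = 81.
Holidays: May 4, 2056 (Thu); May 11, 2056 (Thu); Jun 2, 2056 (Fri); Jun 7, 2056 (Wed); Jun 27, 2056 (Tue); Jul 18, 2056 (Tue); Jul 22, 2056 (Sat).
6 of the 7 holidays fall on weekdays; the rest are weekends and were already excluded.
Business days: 81 − 6 = 75.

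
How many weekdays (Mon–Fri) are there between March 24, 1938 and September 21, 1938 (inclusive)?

130 weekdays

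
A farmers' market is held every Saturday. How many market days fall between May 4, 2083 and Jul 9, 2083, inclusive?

9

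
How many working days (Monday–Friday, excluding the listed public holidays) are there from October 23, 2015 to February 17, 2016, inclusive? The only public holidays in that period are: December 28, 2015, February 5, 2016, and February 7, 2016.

82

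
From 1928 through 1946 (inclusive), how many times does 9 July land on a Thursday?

3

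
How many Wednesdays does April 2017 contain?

4

1 April 2017 is a Saturday.
The range spans 30 days (inclusive of both endpoints).
30 = 7 × 4 + 2, so there are 4 full weeks plus 2 extra days.
Each full week contributes one Wednesday: 4 so far.
The 2 extra days are Saturday, Sunday — none qualify.
Total: 4 + 0 = 4.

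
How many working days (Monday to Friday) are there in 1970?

261 weekdays

January 1, 1970 is a Thursday.
From January 1, 1970 to December 31, 1970 is 365 days inclusive.
365 = 7 × 52 + 1, so there are 52 full weeks plus 1 extra day.
Each full week contributes 5 weekdays (Mon–Fri): 52 × 5 = 260.
The 1 extra day is Thursday — 1 of them qualifies.
Total: 260 + 1 = 261.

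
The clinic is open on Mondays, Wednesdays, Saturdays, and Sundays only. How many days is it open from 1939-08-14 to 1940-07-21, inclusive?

1939-08-14 is a Monday.
The range spans 343 days (inclusive of both endpoints).
343 = 7 × 49, so the span is exactly 49 full weeks.
Each full week contributes 4 days from the set (Mon, Wed, Sat, Sun): 49 × 4 = 196.

196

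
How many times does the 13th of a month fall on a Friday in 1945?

The 13th falls on a Friday when the month's 13th has weekday Fri.
Jan 13 is Sat; Feb 13 is Tue; Mar 13 is Tue; Apr 13 is Fri ✓; May 13 is Sun; Jun 13 is Wed; Jul 13 is Fri ✓; Aug 13 is Mon; Sep 13 is Thu; Oct 13 is Sat; Nov 13 is Tue; Dec 13 is Thu.
Friday the 13ths: Apr, Jul.

2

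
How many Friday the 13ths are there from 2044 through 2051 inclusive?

Friday-the-13ths by year:
2044: May
2045: Jan, Oct
2046: Apr, Jul
2047: Sep, Dec
2048: Mar, Nov
2049: Aug
2050: May
2051: Jan, Oct

13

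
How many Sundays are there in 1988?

52

1 January 1988 is a Friday.
From 1 January 1988 to 31 December 1988 is 366 days inclusive.
366 = 7 × 52 + 2, so there are 52 full weeks plus 2 extra days.
Each full week contributes one Sunday: 52 so far.
The 2 extra days are Friday, Saturday — none qualify.
Total: 52 + 0 = 52.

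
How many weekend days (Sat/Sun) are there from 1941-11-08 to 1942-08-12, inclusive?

80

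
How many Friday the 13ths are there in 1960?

The 13th falls on a Friday when the month's 13th has weekday Fri.
Jan 13 is Wed; Feb 13 is Sat; Mar 13 is Sun; Apr 13 is Wed; May 13 is Fri ✓; Jun 13 is Mon; Jul 13 is Wed; Aug 13 is Sat; Sep 13 is Tue; Oct 13 is Thu; Nov 13 is Sun; Dec 13 is Tue.
Friday the 13ths: May.

1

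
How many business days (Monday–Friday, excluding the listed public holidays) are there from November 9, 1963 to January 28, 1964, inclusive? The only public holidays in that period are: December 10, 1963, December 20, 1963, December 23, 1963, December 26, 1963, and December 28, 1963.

53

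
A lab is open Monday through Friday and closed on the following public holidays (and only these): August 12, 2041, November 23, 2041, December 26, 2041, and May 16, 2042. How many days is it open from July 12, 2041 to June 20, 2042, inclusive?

July 12, 2041 is a Friday.
The range spans 344 days (inclusive of both endpoints).
344 = 7 × 49 + 1, so there are 49 full weeks plus 1 extra day.
Each full week contributes 5 weekdays (Mon–Fri): 49 × 5 = 245.
The 1 extra day is Friday — 1 of them qualifies.
Total: 245 + 1 = 246.
Holidays: August 12, 2041 (Mon); November 23, 2041 (Sat); December 26, 2041 (Thu); May 16, 2042 (Fri).
3 of the 4 holidays fall on weekdays; the rest are weekends and were already excluded.
Business days: 246 − 3 = 243.

243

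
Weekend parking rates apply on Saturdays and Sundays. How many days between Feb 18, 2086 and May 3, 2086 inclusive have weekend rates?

20

Feb 18, 2086 is a Monday.
The range spans 75 days (inclusive of both endpoints).
75 = 7 × 10 + 5, so there are 10 full weeks plus 5 extra days.
Each full week contributes 2 weekend days (Sat, Sun): 10 × 2 = 20.
The 5 extra days are Monday, Tuesday, Wednesday, Thursday, Friday — none qualify.
Total: 20 + 0 = 20.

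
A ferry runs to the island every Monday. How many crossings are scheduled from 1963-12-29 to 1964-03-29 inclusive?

1963-12-29 is a Sunday.
That's 92 days from start to end, counting both.
92 = 7 × 13 + 1, so there are 13 full weeks plus 1 extra day.
Each full week contributes one Monday: 13 so far.
The 1 extra day is Sunday — none qualify.
Total: 13 + 0 = 13.

13 Mondays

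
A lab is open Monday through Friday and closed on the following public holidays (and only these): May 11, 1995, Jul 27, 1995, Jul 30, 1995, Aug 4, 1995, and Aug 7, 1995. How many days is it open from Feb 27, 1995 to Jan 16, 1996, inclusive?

Feb 27, 1995 is a Monday.
That's 324 days from start to end, counting both.
324 = 7 × 46 + 2, so there are 46 full weeks plus 2 extra days.
Each full week contributes 5 weekdays (Mon–Fri): 46 × 5 = 230.
The 2 extra days are Mon, Tue — 2 of them qualify.
Total: 230 + 2 = 232.
Holidays: May 11, 1995 (Thu); Jul 27, 1995 (Thu); Jul 30, 1995 (Sun); Aug 4, 1995 (Fri); Aug 7, 1995 (Mon).
4 of the 5 holidays fall on weekdays; the rest are weekends and were already excluded.
Business days: 232 − 4 = 228.

228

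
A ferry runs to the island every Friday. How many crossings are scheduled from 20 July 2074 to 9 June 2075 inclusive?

47

20 July 2074 is a Friday.
That's 325 days from start to end, counting both.
325 = 7 × 46 + 3, so there are 46 full weeks plus 3 extra days.
Each full week contributes one Friday: 46 so far.
The 3 extra days are Friday, Saturday, Sunday — 1 of them qualifies.
Total: 46 + 1 = 47.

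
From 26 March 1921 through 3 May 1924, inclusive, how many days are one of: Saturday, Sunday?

26 March 1921 is a Saturday.
From 26 March 1921 to 3 May 1924 is 1135 days inclusive.
1135 = 7 × 162 + 1, so there are 162 full weeks plus 1 extra day.
Each full week contributes 2 days from the set (Sat, Sun): 162 × 2 = 324.
The 1 extra day is Sat — 1 of them qualifies.
Total: 324 + 1 = 325.

325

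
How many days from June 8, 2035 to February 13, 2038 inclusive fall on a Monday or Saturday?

281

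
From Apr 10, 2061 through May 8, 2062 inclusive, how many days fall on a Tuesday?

56 Tuesdays

Apr 10, 2061 is a Sunday.
That's 394 days from start to end, counting both.
394 = 7 × 56 + 2, so there are 56 full weeks plus 2 extra days.
Each full week contributes one Tuesday: 56 so far.
The 2 extra days are Sunday, Monday — none qualify.
Total: 56 + 0 = 56.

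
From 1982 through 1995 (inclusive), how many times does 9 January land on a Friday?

Day of week of January 9 in each year:
1982: Sat, 1983: Sun, 1984: Mon, 1985: Wed, 1986: Thu, 1987: Fri ✓, 1988: Sat, 1989: Mon, 1990: Tue, 1991: Wed, 1992: Thu, 1993: Sat, 1994: Sun, 1995: Mon
Fridays: 1987.

1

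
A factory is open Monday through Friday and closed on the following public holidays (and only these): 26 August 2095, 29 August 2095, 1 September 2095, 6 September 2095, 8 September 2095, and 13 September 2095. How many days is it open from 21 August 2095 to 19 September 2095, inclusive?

15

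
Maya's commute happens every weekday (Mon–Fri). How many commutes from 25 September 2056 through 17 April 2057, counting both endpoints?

147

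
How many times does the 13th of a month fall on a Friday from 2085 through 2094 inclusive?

17

Friday-the-13ths by year:
2085: Apr, Jul
2086: Sep, Dec
2087: Jun
2088: Feb, Aug
2089: May
2090: Jan, Oct
2091: Apr, Jul
2092: Jun
2093: Feb, Mar, Nov
2094: Aug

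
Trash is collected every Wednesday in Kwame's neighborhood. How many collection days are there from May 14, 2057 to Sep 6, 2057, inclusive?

May 14, 2057 is a Monday.
That's 116 days from start to end, counting both.
116 = 7 × 16 + 4, so there are 16 full weeks plus 4 extra days.
Each full week contributes one Wednesday: 16 so far.
The 4 extra days are Mon, Tue, Wed, Thu — 1 of them qualifies.
Total: 16 + 1 = 17.

17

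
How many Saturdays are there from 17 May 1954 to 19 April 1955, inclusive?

48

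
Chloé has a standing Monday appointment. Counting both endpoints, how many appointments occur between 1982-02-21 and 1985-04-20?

165

1982-02-21 is a Sunday.
From 1982-02-21 to 1985-04-20 is 1155 days inclusive.
1155 = 7 × 165, so the span is exactly 165 full weeks.
Each full week contributes one Monday: 165 so far.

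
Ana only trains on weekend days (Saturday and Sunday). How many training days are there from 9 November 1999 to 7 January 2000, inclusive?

9 November 1999 is a Tuesday.
The range spans 60 days (inclusive of both endpoints).
60 = 7 × 8 + 4, so there are 8 full weeks plus 4 extra days.
Each full week contributes 2 weekend days (Sat, Sun): 8 × 2 = 16.
The 4 extra days are Tuesday, Wednesday, Thursday, Friday — none qualify.
Total: 16 + 0 = 16.

16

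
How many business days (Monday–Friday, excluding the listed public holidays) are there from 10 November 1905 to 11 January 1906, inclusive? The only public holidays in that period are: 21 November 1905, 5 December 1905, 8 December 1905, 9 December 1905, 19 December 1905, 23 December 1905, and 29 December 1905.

40 business days

10 November 1905 is a Friday.
That's 63 days from start to end, counting both.
63 = 7 × 9, so the span is exactly 9 full weeks.
Each full week contributes 5 weekdays (Mon–Fri): 9 × 5 = 45.
Total: 45.
Holidays: 21 November 1905 (Tue); 5 December 1905 (Tue); 8 December 1905 (Fri); 9 December 1905 (Sat); 19 December 1905 (Tue); 23 December 1905 (Sat); 29 December 1905 (Fri).
5 of the 7 holidays fall on weekdays; the rest are weekends and were already excluded.
Business days: 45 − 5 = 40.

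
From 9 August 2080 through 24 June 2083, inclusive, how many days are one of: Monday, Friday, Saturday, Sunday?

9 August 2080 is a Friday.
From 9 August 2080 to 24 June 2083 is 1050 days inclusive.
1050 = 7 × 150, so the span is exactly 150 full weeks.
Each full week contributes 4 days from the set (Mon, Fri, Sat, Sun): 150 × 4 = 600.
Total: 600.

600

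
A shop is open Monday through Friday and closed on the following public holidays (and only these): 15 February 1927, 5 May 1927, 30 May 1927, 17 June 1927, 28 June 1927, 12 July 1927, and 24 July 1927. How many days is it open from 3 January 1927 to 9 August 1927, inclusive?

151 working days

3 January 1927 is a Monday.
From 3 January 1927 to 9 August 1927 is 219 days inclusive.
219 = 7 × 31 + 2, so there are 31 full weeks plus 2 extra days.
Each full week contributes 5 weekdays (Mon–Fri): 31 × 5 = 155.
The 2 extra days are Monday, Tuesday — 2 of them qualify.
Total: 155 + 2 = 157.
Holidays: 15 February 1927 (Tue); 5 May 1927 (Thu); 30 May 1927 (Mon); 17 June 1927 (Fri); 28 June 1927 (Tue); 12 July 1927 (Tue); 24 July 1927 (Sun).
6 of the 7 holidays fall on weekdays; the rest are weekends and were already excluded.
Business days: 157 − 6 = 151.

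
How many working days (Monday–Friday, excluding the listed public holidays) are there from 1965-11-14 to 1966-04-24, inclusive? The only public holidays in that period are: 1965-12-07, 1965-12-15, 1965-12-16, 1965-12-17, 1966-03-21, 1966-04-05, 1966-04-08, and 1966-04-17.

1965-11-14 is a Sunday.
From 1965-11-14 to 1966-04-24 is 162 days inclusive.
162 = 7 × 23 + 1, so there are 23 full weeks plus 1 extra day.
Each full week contributes 5 weekdays (Mon–Fri): 23 × 5 = 115.
The 1 extra day is Sunday — none qualify.
Total: 115 + 0 = 115.
Holidays: 1965-12-07 (Tue); 1965-12-15 (Wed); 1965-12-16 (Thu); 1965-12-17 (Fri); 1966-03-21 (Mon); 1966-04-05 (Tue); 1966-04-08 (Fri); 1966-04-17 (Sun).
7 of the 8 holidays fall on weekdays; the rest are weekends and were already excluded.
Business days: 115 − 7 = 108.

108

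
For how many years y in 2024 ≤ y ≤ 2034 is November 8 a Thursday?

Day of week of November 8 in each year:
2024: Fri, 2025: Sat, 2026: Sun, 2027: Mon, 2028: Wed, 2029: Thu ✓, 2030: Fri, 2031: Sat, 2032: Mon, 2033: Tue, 2034: Wed
Thursdays: 2029.

1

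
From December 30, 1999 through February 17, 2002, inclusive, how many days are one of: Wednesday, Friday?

223

December 30, 1999 is a Thursday.
From December 30, 1999 to February 17, 2002 is 781 days inclusive.
781 = 7 × 111 + 4, so there are 111 full weeks plus 4 extra days.
Each full week contributes 2 days from the set (Wed, Fri): 111 × 2 = 222.
The 4 extra days are Thu, Fri, Sat, Sun — 1 of them qualifies.
Total: 222 + 1 = 223.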